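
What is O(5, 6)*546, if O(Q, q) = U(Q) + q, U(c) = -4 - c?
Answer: -1638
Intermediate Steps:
O(Q, q) = -4 + q - Q (O(Q, q) = (-4 - Q) + q = -4 + q - Q)
O(5, 6)*546 = (-4 + 6 - 1*5)*546 = (-4 + 6 - 5)*546 = -3*546 = -1638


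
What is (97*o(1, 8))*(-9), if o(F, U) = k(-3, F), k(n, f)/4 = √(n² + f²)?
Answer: -3492*√10 ≈ -11043.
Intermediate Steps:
k(n, f) = 4*√(f² + n²) (k(n, f) = 4*√(n² + f²) = 4*√(f² + n²))
o(F, U) = 4*√(9 + F²) (o(F, U) = 4*√(F² + (-3)²) = 4*√(F² + 9) = 4*√(9 + F²))
(97*o(1, 8))*(-9) = (97*(4*√(9 + 1²)))*(-9) = (97*(4*√(9 + 1)))*(-9) = (97*(4*√10))*(-9) = (388*√10)*(-9) = -3492*√10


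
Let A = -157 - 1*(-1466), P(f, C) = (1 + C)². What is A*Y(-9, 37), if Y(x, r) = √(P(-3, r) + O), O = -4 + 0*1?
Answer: 15708*√10 ≈ 49673.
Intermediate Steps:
O = -4 (O = -4 + 0 = -4)
Y(x, r) = √(-4 + (1 + r)²) (Y(x, r) = √((1 + r)² - 4) = √(-4 + (1 + r)²))
A = 1309 (A = -157 + 1466 = 1309)
A*Y(-9, 37) = 1309*√(-4 + (1 + 37)²) = 1309*√(-4 + 38²) = 1309*√(-4 + 1444) = 1309*√1440 = 1309*(12*√10) = 15708*√10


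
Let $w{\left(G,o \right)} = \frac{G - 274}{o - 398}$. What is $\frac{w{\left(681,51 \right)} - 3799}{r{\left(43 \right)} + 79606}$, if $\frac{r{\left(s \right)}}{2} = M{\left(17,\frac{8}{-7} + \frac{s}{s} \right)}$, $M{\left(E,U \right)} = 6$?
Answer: $- \frac{94190}{1973389} \approx -0.04773$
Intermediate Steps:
$r{\left(s \right)} = 12$ ($r{\left(s \right)} = 2 \cdot 6 = 12$)
$w{\left(G,o \right)} = \frac{-274 + G}{-398 + o}$ ($w{\left(G,o \right)} = \frac{G - 274}{-398 + o} = \frac{-274 + G}{-398 + o}$)
$\frac{w{\left(681,51 \right)} - 3799}{r{\left(43 \right)} + 79606} = \frac{\frac{-274 + 681}{-398 + 51} - 3799}{12 + 79606} = \frac{\frac{1}{-347} \cdot 407 - 3799}{79618} = \left(\left(- \frac{1}{347}\right) 407 - 3799\right) \frac{1}{79618} = \left(- \frac{407}{347} - 3799\right) \frac{1}{79618} = \left(- \frac{1318660}{347}\right) \frac{1}{79618} = - \frac{94190}{1973389}$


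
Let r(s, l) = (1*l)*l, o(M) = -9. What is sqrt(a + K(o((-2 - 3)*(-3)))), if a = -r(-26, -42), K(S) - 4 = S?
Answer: I*sqrt(1769) ≈ 42.06*I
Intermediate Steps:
K(S) = 4 + S
r(s, l) = l**2 (r(s, l) = l*l = l**2)
a = -1764 (a = -1*(-42)**2 = -1*1764 = -1764)
sqrt(a + K(o((-2 - 3)*(-3)))) = sqrt(-1764 + (4 - 9)) = sqrt(-1764 - 5) = sqrt(-1769) = I*sqrt(1769)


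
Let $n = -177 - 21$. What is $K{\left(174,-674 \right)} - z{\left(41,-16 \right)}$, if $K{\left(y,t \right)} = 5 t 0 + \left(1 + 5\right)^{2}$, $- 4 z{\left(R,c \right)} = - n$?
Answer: $\frac{171}{2} \approx 85.5$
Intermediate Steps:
$n = -198$
$z{\left(R,c \right)} = - \frac{99}{2}$ ($z{\left(R,c \right)} = - \frac{\left(-1\right) \left(-198\right)}{4} = \left(- \frac{1}{4}\right) 198 = - \frac{99}{2}$)
$K{\left(y,t \right)} = 36$ ($K{\left(y,t \right)} = 5 \cdot 0 + 6^{2} = 0 + 36 = 36$)
$K{\left(174,-674 \right)} - z{\left(41,-16 \right)} = 36 - - \frac{99}{2} = 36 + \frac{99}{2} = \frac{171}{2}$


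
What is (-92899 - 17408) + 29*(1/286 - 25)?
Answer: -31755123/286 ≈ -1.1103e+5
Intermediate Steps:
(-92899 - 17408) + 29*(1/286 - 25) = -110307 + 29*(1/286 - 25) = -110307 + 29*(-7149/286) = -110307 - 207321/286 = -31755123/286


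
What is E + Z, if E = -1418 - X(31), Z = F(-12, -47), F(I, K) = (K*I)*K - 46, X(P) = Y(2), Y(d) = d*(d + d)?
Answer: -27980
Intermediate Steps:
Y(d) = 2*d² (Y(d) = d*(2*d) = 2*d²)
X(P) = 8 (X(P) = 2*2² = 2*4 = 8)
F(I, K) = -46 + I*K² (F(I, K) = (I*K)*K - 46 = I*K² - 46 = -46 + I*K²)
Z = -26554 (Z = -46 - 12*(-47)² = -46 - 12*2209 = -46 - 26508 = -26554)
E = -1426 (E = -1418 - 1*8 = -1418 - 8 = -1426)
E + Z = -1426 - 26554 = -27980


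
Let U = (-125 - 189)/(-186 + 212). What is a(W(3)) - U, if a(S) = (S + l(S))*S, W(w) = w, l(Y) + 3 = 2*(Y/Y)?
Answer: 235/13 ≈ 18.077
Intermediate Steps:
l(Y) = -1 (l(Y) = -3 + 2*(Y/Y) = -3 + 2*1 = -3 + 2 = -1)
a(S) = S*(-1 + S) (a(S) = (S - 1)*S = (-1 + S)*S = S*(-1 + S))
U = -157/13 (U = -314/26 = -314*1/26 = -157/13 ≈ -12.077)
a(W(3)) - U = 3*(-1 + 3) - 1*(-157/13) = 3*2 + 157/13 = 6 + 157/13 = 235/13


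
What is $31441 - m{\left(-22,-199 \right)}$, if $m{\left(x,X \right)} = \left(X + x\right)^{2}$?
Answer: $-17400$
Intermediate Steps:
$31441 - m{\left(-22,-199 \right)} = 31441 - \left(-199 - 22\right)^{2} = 31441 - \left(-221\right)^{2} = 31441 - 48841 = -17400$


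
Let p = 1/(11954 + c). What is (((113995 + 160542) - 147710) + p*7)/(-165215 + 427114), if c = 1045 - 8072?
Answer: 624876636/1290376373 ≈ 0.48426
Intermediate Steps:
c = -7027
p = 1/4927 (p = 1/(11954 - 7027) = 1/4927 ≈ 0.00020296)
(((113995 + 160542) - 147710) + p*7)/(-165215 + 427114) = (((113995 + 160542) - 147710) + (1/4927)*7)/(-165215 + 427114) = ((274537 - 147710) + 7/4927)/261899 = (126827 + 7/4927)*(1/261899) = (624876636/4927)*(1/261899) = 624876636/1290376373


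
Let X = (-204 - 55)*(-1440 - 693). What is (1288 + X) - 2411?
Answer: 551324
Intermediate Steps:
X = 552447 (X = -259*(-2133) = 552447)
(1288 + X) - 2411 = (1288 + 552447) - 2411 = 553735 - 2411 = 551324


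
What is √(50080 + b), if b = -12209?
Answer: √37871 ≈ 194.60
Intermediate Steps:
√(50080 + b) = √(50080 - 12209) = √37871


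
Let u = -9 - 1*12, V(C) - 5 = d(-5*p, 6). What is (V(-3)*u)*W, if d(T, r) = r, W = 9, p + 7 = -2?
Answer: -2079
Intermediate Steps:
p = -9 (p = -7 - 2 = -9)
V(C) = 11 (V(C) = 5 + 6 = 11)
u = -21 (u = -9 - 12 = -21)
(V(-3)*u)*W = (11*(-21))*9 = -231*9 = -2079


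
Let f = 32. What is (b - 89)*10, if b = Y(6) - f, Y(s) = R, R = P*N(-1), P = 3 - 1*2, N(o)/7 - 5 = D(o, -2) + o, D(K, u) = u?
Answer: -1070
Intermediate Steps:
N(o) = 21 + 7*o (N(o) = 35 + 7*(-2 + o) = 35 + (-14 + 7*o) = 21 + 7*o)
P = 1 (P = 3 - 2 = 1)
R = 14 (R = 1*(21 + 7*(-1)) = 1*(21 - 7) = 1*14 = 14)
Y(s) = 14
b = -18 (b = 14 - 1*32 = 14 - 32 = -18)
(b - 89)*10 = (-18 - 89)*10 = -107*10 = -1070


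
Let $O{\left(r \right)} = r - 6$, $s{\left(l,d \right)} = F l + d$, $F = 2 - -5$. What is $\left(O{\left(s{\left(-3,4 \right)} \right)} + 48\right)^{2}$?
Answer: $625$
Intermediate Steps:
$F = 7$ ($F = 2 + 5 = 7$)
$s{\left(l,d \right)} = d + 7 l$ ($s{\left(l,d \right)} = 7 l + d = d + 7 l$)
$O{\left(r \right)} = -6 + r$
$\left(O{\left(s{\left(-3,4 \right)} \right)} + 48\right)^{2} = \left(\left(-6 + \left(4 + 7 \left(-3\right)\right)\right) + 48\right)^{2} = \left(\left(-6 + \left(4 - 21\right)\right) + 48\right)^{2} = \left(\left(-6 - 17\right) + 48\right)^{2} = \left(-23 + 48\right)^{2} = 25^{2} = 625$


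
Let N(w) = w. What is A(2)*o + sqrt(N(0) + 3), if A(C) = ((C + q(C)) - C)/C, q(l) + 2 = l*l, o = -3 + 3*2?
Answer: 3 + sqrt(3) ≈ 4.7320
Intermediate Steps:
o = 3 (o = -3 + 6 = 3)
q(l) = -2 + l**2 (q(l) = -2 + l*l = -2 + l**2)
A(C) = (-2 + C**2)/C (A(C) = ((C + (-2 + C**2)) - C)/C = ((-2 + C + C**2) - C)/C = (-2 + C**2)/C)
A(2)*o + sqrt(N(0) + 3) = (2 - 2/2)*3 + sqrt(0 + 3) = (2 - 2*1/2)*3 + sqrt(3) = (2 - 1)*3 + sqrt(3) = 1*3 + sqrt(3) = 3 + sqrt(3)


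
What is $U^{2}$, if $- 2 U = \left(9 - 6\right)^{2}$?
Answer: $\frac{81}{4} \approx 20.25$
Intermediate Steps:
$U = - \frac{9}{2}$ ($U = - \frac{\left(9 - 6\right)^{2}}{2} = - \frac{3^{2}}{2} = \left(- \frac{1}{2}\right) 9 = - \frac{9}{2} \approx -4.5$)
$U^{2} = \left(- \frac{9}{2}\right)^{2} = \frac{81}{4}$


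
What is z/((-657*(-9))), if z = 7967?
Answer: 7967/5913 ≈ 1.3474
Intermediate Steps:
z/((-657*(-9))) = 7967/((-657*(-9))) = 7967/5913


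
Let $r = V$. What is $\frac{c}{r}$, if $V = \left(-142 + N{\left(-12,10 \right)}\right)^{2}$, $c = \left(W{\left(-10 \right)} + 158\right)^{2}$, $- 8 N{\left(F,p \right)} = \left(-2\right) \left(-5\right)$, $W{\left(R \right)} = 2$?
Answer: $\frac{409600}{328329} \approx 1.2475$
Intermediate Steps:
$N{\left(F,p \right)} = - \frac{5}{4}$ ($N{\left(F,p \right)} = - \frac{\left(-2\right) \left(-5\right)}{8} = \left(- \frac{1}{8}\right) 10 = - \frac{5}{4}$)
$c = 25600$ ($c = \left(2 + 158\right)^{2} = 160^{2} = 25600$)
$V = \frac{328329}{16}$ ($V = \left(-142 - \frac{5}{4}\right)^{2} = \left(- \frac{573}{4}\right)^{2} = \frac{328329}{16} \approx 20521.0$)
$r = \frac{328329}{16} \approx 20521.0$
$\frac{c}{r} = \frac{25600}{\frac{328329}{16}} = 25600 \cdot \frac{16}{328329} = \frac{409600}{328329}$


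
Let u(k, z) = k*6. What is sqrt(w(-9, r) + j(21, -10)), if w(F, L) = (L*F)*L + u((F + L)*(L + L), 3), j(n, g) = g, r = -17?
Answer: sqrt(2693) ≈ 51.894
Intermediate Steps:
u(k, z) = 6*k
w(F, L) = F*L**2 + 12*L*(F + L) (w(F, L) = (L*F)*L + 6*((F + L)*(L + L)) = (F*L)*L + 6*((F + L)*(2*L)) = F*L**2 + 6*(2*L*(F + L)) = F*L**2 + 12*L*(F + L))
sqrt(w(-9, r) + j(21, -10)) = sqrt(-17*(12*(-9) + 12*(-17) - 9*(-17)) - 10) = sqrt(-17*(-108 - 204 + 153) - 10) = sqrt(-17*(-159) - 10) = sqrt(2703 - 10) = sqrt(2693)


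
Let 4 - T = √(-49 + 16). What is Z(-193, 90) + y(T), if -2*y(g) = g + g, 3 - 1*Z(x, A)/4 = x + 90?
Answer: 420 + I*√33 ≈ 420.0 + 5.7446*I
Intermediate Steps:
Z(x, A) = -348 - 4*x (Z(x, A) = 12 - 4*(x + 90) = 12 - 4*(90 + x) = 12 + (-360 - 4*x) = -348 - 4*x)
T = 4 - I*√33 (T = 4 - √(-49 + 16) = 4 - √(-33) = 4 - I*√33 ≈ 4.0 - 5.7446*I)
y(g) = -g (y(g) = -(g + g)/2 = -g)
Z(-193, 90) + y(T) = (-348 - 4*(-193)) - (4 - I*√33) = (-348 + 772) + (-4 + I*√33) = 424 + (-4 + I*√33) = 420 + I*√33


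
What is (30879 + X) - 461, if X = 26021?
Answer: 56439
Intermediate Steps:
(30879 + X) - 461 = (30879 + 26021) - 461 = 56900 - 461 = 56439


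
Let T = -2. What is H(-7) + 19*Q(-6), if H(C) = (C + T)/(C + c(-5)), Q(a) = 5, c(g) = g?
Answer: 383/4 ≈ 95.750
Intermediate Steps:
H(C) = (-2 + C)/(-5 + C) (H(C) = (C - 2)/(C - 5) = (-2 + C)/(-5 + C))
H(-7) + 19*Q(-6) = (-2 - 7)/(-5 - 7) + 19*5 = -9/(-12) + 95 = -1/12*(-9) + 95 = ¾ + 95 = 383/4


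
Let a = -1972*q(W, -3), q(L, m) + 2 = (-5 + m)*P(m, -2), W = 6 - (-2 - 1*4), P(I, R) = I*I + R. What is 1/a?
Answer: 1/114376 ≈ 8.7431e-6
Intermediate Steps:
P(I, R) = R + I² (P(I, R) = I² + R = R + I²)
W = 12 (W = 6 - (-2 - 4) = 6 - 1*(-6) = 6 + 6 = 12)
q(L, m) = -2 + (-5 + m)*(-2 + m²)
a = 114376 (a = -1972*(8 - 5*(-3)² - 3*(-2 + (-3)²)) = -1972*(8 - 5*9 - 3*(-2 + 9)) = -1972*(8 - 45 - 3*7) = -1972*(8 - 45 - 21) = -1972*(-58) = 114376)
1/a = 1/114376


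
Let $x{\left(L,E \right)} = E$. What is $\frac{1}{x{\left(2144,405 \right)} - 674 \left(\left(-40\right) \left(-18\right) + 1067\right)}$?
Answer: $- \frac{1}{1204033} \approx -8.3054 \cdot 10^{-7}$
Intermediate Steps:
$\frac{1}{x{\left(2144,405 \right)} - 674 \left(\left(-40\right) \left(-18\right) + 1067\right)} = \frac{1}{405 - 674 \left(\left(-40\right) \left(-18\right) + 1067\right)} = \frac{1}{405 - 674 \left(720 + 1067\right)} = \frac{1}{405 - 1204438} = \frac{1}{-1204033} = - \frac{1}{1204033}$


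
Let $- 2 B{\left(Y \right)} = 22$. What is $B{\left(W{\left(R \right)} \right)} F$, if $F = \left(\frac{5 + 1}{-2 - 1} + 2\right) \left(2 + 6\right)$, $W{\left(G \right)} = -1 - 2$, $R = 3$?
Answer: $0$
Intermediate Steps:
$W{\left(G \right)} = -3$ ($W{\left(G \right)} = -1 - 2 = -3$)
$B{\left(Y \right)} = -11$ ($B{\left(Y \right)} = \left(- \frac{1}{2}\right) 22 = -11$)
$F = 0$ ($F = \left(\frac{6}{-3} + 2\right) 8 = \left(6 \left(- \frac{1}{3}\right) + 2\right) 8 = \left(-2 + 2\right) 8 = 0 \cdot 8 = 0$)
$B{\left(W{\left(R \right)} \right)} F = \left(-11\right) 0 = 0$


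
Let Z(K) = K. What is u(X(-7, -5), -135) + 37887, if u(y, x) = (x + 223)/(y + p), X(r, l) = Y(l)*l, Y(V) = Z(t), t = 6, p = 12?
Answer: 340939/9 ≈ 37882.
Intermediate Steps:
Y(V) = 6
X(r, l) = 6*l
u(y, x) = (223 + x)/(12 + y) (u(y, x) = (x + 223)/(y + 12) = (223 + x)/(12 + y))
u(X(-7, -5), -135) + 37887 = (223 - 135)/(12 + 6*(-5)) + 37887 = 88/(12 - 30) + 37887 = 88/(-18) + 37887 = -1/18*88 + 37887 = -44/9 + 37887 = 340939/9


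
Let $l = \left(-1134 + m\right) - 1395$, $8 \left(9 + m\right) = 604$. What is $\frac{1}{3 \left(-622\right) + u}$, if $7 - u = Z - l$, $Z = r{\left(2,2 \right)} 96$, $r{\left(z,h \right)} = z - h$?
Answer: $- \frac{2}{8643} \approx -0.0002314$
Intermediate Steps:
$m = \frac{133}{2}$ ($m = -9 + \frac{1}{8} \cdot 604 = -9 + \frac{151}{2} = \frac{133}{2} \approx 66.5$)
$l = - \frac{4925}{2}$ ($l = \left(-1134 + \frac{133}{2}\right) - 1395 = - \frac{2135}{2} - 1395 = - \frac{4925}{2} \approx -2462.5$)
$Z = 0$ ($Z = \left(2 - 2\right) 96 = 0 \cdot 96 = 0$)
$u = - \frac{4911}{2}$ ($u = 7 - \left(0 - - \frac{4925}{2}\right) = 7 - \left(0 + \frac{4925}{2}\right) = 7 - \frac{4925}{2} = - \frac{4911}{2} \approx -2455.5$)
$\frac{1}{3 \left(-622\right) + u} = \frac{1}{3 \left(-622\right) - \frac{4911}{2}} = \frac{1}{-1866 - \frac{4911}{2}} = \frac{1}{- \frac{8643}{2}} = - \frac{2}{8643}$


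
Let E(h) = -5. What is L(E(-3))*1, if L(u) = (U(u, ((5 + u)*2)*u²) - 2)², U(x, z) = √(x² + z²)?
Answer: 9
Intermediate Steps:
L(u) = (-2 + √(u² + u⁴*(10 + 2*u)²))² (L(u) = (√(u² + (((5 + u)*2)*u²)²) - 2)² = (√(u² + ((10 + 2*u)*u²)²) - 2)² = (√(u² + (u²*(10 + 2*u))²) - 2)² = (√(u² + u⁴*(10 + 2*u)²) - 2)² = (-2 + √(u² + u⁴*(10 + 2*u)²))²)
L(E(-3))*1 = (-2 + √((-5)² + 4*(-5)⁴*(5 - 5)²))²*1 = (-2 + √(25 + 4*625*0²))²*1 = (-2 + √(25 + 4*625*0))²*1 = (-2 + √(25 + 0))²*1 = (-2 + √25)²*1 = (-2 + 5)²*1 = 3²*1 = 9*1 = 9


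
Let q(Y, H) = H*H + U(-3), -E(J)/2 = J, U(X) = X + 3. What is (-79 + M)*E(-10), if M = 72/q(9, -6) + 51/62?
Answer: -47230/31 ≈ -1523.5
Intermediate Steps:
U(X) = 3 + X
E(J) = -2*J
q(Y, H) = H² (q(Y, H) = H*H + (3 - 3) = H² + 0 = H²)
M = 175/62 (M = 72/((-6)²) + 51/62 = 72/36 + 51*(1/62) = 72*(1/36) + 51/62 = 2 + 51/62 = 175/62 ≈ 2.8226)
(-79 + M)*E(-10) = (-79 + 175/62)*(-2*(-10)) = -4723/62*20 = -47230/31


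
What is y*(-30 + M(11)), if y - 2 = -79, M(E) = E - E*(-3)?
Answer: -1078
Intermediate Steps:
M(E) = 4*E (M(E) = E - (-3)*E = E + 3*E = 4*E)
y = -77 (y = 2 - 79 = -77)
y*(-30 + M(11)) = -77*(-30 + 4*11) = -77*(-30 + 44) = -77*14 = -1078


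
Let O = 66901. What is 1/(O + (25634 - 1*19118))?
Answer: 1/73417 ≈ 1.3621e-5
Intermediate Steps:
1/(O + (25634 - 1*19118)) = 1/(66901 + (25634 - 1*19118)) = 1/(66901 + (25634 - 19118)) = 1/(66901 + 6516) = 1/73417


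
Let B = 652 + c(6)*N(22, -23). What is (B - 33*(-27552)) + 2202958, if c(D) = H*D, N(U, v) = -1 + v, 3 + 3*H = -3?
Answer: 3113114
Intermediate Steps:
H = -2 (H = -1 + (1/3)*(-3) = -1 - 1 = -2)
c(D) = -2*D
B = 940 (B = 652 + (-2*6)*(-1 - 23) = 652 - 12*(-24) = 652 + 288 = 940)
(B - 33*(-27552)) + 2202958 = (940 - 33*(-27552)) + 2202958 = (940 + 909216) + 2202958 = 910156 + 2202958 = 3113114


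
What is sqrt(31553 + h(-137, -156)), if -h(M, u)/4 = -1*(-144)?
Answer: sqrt(30977) ≈ 176.00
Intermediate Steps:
h(M, u) = -576 (h(M, u) = -(-4)*(-144) = -4*144 = -576)
sqrt(31553 + h(-137, -156)) = sqrt(31553 - 576) = sqrt(30977)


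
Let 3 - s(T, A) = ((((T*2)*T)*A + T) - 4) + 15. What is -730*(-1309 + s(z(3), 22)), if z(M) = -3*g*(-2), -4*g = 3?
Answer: 1608555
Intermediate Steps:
g = -¾ (g = -¼*3 = -¾ ≈ -0.75000)
z(M) = -9/2 (z(M) = -3*(-¾)*(-2) = (9/4)*(-2) = -9/2)
s(T, A) = -8 - T - 2*A*T² (s(T, A) = 3 - (((((T*2)*T)*A + T) - 4) + 15) = 3 - (((((2*T)*T)*A + T) - 4) + 15) = 3 - ((((2*T²)*A + T) - 4) + 15) = 3 - (((2*A*T² + T) - 4) + 15) = 3 - (((T + 2*A*T²) - 4) + 15) = 3 - ((-4 + T + 2*A*T²) + 15) = 3 - (11 + T + 2*A*T²) = 3 + (-11 - T - 2*A*T²) = -8 - T - 2*A*T²)
-730*(-1309 + s(z(3), 22)) = -730*(-1309 + (-8 - 1*(-9/2) - 2*22*(-9/2)²)) = -730*(-1309 + (-8 + 9/2 - 2*22*81/4)) = -730*(-1309 + (-8 + 9/2 - 891)) = -730*(-1309 - 1789/2) = -730*(-4407/2) = 1608555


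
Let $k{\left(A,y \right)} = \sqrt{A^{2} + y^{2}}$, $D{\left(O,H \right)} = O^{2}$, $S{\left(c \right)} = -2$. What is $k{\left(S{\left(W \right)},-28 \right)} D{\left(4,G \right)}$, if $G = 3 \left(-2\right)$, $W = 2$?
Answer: $32 \sqrt{197} \approx 449.14$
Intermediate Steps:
$G = -6$
$k{\left(S{\left(W \right)},-28 \right)} D{\left(4,G \right)} = \sqrt{\left(-2\right)^{2} + \left(-28\right)^{2}} \cdot 4^{2} = \sqrt{4 + 784} \cdot 16 = \sqrt{788} \cdot 16 = 2 \sqrt{197} \cdot 16 = 32 \sqrt{197}$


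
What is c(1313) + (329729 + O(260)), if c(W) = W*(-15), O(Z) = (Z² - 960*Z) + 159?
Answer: 128193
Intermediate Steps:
O(Z) = 159 + Z² - 960*Z
c(W) = -15*W
c(1313) + (329729 + O(260)) = -15*1313 + (329729 + (159 + 260² - 960*260)) = -19695 + (329729 + (159 + 67600 - 249600)) = -19695 + (329729 - 181841) = -19695 + 147888 = 128193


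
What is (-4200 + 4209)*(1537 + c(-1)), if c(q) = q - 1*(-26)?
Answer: 14058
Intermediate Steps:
c(q) = 26 + q (c(q) = q + 26 = 26 + q)
(-4200 + 4209)*(1537 + c(-1)) = (-4200 + 4209)*(1537 + (26 - 1)) = 9*(1537 + 25) = 9*1562 = 14058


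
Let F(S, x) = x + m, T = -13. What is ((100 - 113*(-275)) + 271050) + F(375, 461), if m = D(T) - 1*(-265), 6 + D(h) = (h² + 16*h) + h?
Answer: 302893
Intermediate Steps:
D(h) = -6 + h² + 17*h (D(h) = -6 + ((h² + 16*h) + h) = -6 + (h² + 17*h) = -6 + h² + 17*h)
m = 207 (m = (-6 + (-13)² + 17*(-13)) - 1*(-265) = (-6 + 169 - 221) + 265 = -58 + 265 = 207)
F(S, x) = 207 + x (F(S, x) = x + 207 = 207 + x)
((100 - 113*(-275)) + 271050) + F(375, 461) = ((100 - 113*(-275)) + 271050) + (207 + 461) = ((100 + 31075) + 271050) + 668 = (31175 + 271050) + 668 = 302225 + 668 = 302893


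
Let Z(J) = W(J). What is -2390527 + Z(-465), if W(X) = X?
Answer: -2390992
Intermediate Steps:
Z(J) = J
-2390527 + Z(-465) = -2390527 - 465 = -2390992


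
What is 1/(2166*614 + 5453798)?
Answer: 1/6783722 ≈ 1.4741e-7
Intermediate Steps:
1/(2166*614 + 5453798) = 1/(1329924 + 5453798) = 1/6783722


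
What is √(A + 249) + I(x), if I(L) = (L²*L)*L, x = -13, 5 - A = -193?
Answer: 28561 + √447 ≈ 28582.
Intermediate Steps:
A = 198 (A = 5 - 1*(-193) = 5 + 193 = 198)
I(L) = L⁴ (I(L) = L³*L = L⁴)
√(A + 249) + I(x) = √(198 + 249) + (-13)⁴ = √447 + 28561 = 28561 + √447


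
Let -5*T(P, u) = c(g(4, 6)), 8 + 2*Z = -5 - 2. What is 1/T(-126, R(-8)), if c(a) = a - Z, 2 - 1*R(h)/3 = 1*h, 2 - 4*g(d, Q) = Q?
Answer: -10/13 ≈ -0.76923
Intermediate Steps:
g(d, Q) = ½ - Q/4
R(h) = 6 - 3*h
Z = -15/2 (Z = -4 + (-5 - 2)/2 = -4 + (½)*(-7) = -4 - 7/2 = -15/2 ≈ -7.5000)
c(a) = 15/2 + a (c(a) = a - 1*(-15/2) = a + 15/2 = 15/2 + a)
T(P, u) = -13/10 (T(P, u) = -(15/2 + (½ - ¼*6))/5 = -(15/2 + (½ - 3/2))/5 = -(15/2 - 1)/5 = -⅕*13/2 = -13/10)
1/T(-126, R(-8)) = 1/(-13/10) = -10/13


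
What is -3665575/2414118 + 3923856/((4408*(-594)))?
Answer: -44144483869/14631969198 ≈ -3.0170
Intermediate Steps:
-3665575/2414118 + 3923856/((4408*(-594))) = -3665575*1/2414118 + 3923856/(-2618352) = -3665575/2414118 + 3923856*(-1/2618352) = -3665575/2414118 - 9083/6061 = -44144483869/14631969198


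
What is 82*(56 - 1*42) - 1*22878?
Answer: -21730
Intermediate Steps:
82*(56 - 1*42) - 1*22878 = 82*(56 - 42) - 22878 = 82*14 - 22878 = 1148 - 22878 = -21730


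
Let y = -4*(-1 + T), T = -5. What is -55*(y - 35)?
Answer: 605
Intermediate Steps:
y = 24 (y = -4*(-1 - 5) = -4*(-6) = 24)
-55*(y - 35) = -55*(24 - 35) = -55*(-11) = 605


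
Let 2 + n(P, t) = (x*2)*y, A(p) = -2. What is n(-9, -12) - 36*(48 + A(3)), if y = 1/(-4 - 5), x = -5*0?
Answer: -1658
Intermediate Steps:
x = 0
y = -⅑ (y = 1/(-9) = -⅑ ≈ -0.11111)
n(P, t) = -2 (n(P, t) = -2 + (0*2)*(-⅑) = -2 + 0*(-⅑) = -2 + 0 = -2)
n(-9, -12) - 36*(48 + A(3)) = -2 - 36*(48 - 2) = -2 - 36*46 = -2 - 1656 = -1658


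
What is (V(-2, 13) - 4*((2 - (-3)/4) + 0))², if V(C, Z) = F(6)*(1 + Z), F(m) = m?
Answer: 5329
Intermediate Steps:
V(C, Z) = 6 + 6*Z (V(C, Z) = 6*(1 + Z) = 6 + 6*Z)
(V(-2, 13) - 4*((2 - (-3)/4) + 0))² = ((6 + 6*13) - 4*((2 - (-3)/4) + 0))² = ((6 + 78) - 4*((2 - (-3)/4) + 0))² = (84 - 4*((2 - 1*(-¾)) + 0))² = (84 - 4*((2 + ¾) + 0))² = (84 - 4*(11/4 + 0))² = (84 - 4*11/4)² = (84 - 11)² = 73² = 5329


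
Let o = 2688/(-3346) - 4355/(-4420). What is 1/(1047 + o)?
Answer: 16252/17018801 ≈ 0.00095494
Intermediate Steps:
o = 2957/16252 (o = 2688*(-1/3346) - 4355*(-1/4420) = -192/239 + 67/68 = 2957/16252 ≈ 0.18195)
1/(1047 + o) = 1/(1047 + 2957/16252) = 1/(17018801/16252) = 16252/17018801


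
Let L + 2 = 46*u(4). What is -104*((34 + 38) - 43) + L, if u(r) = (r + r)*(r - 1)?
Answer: -1914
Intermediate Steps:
u(r) = 2*r*(-1 + r) (u(r) = (2*r)*(-1 + r) = 2*r*(-1 + r))
L = 1102 (L = -2 + 46*(2*4*(-1 + 4)) = -2 + 46*(2*4*3) = -2 + 46*24 = -2 + 1104 = 1102)
-104*((34 + 38) - 43) + L = -104*((34 + 38) - 43) + 1102 = -104*(72 - 43) + 1102 = -104*29 + 1102 = -3016 + 1102 = -1914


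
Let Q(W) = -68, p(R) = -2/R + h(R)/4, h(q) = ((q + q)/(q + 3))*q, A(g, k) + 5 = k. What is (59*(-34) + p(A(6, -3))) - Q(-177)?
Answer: -38883/20 ≈ -1944.2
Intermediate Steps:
A(g, k) = -5 + k
h(q) = 2*q**2/(3 + q) (h(q) = ((2*q)/(3 + q))*q = (2*q/(3 + q))*q = 2*q**2/(3 + q))
p(R) = -2/R + R**2/(2*(3 + R)) (p(R) = -2/R + (2*R**2/(3 + R))/4 = -2/R + (2*R**2/(3 + R))*(1/4) = -2/R + R**2/(2*(3 + R)))
(59*(-34) + p(A(6, -3))) - Q(-177) = (59*(-34) + (-12 + (-5 - 3)**3 - 4*(-5 - 3))/(2*(-5 - 3)*(3 + (-5 - 3)))) - 1*(-68) = (-2006 + (1/2)*(-12 + (-8)**3 - 4*(-8))/(-8*(3 - 8))) + 68 = (-2006 + (1/2)*(-1/8)*(-12 - 512 + 32)/(-5)) + 68 = (-2006 + (1/2)*(-1/8)*(-1/5)*(-492)) + 68 = (-2006 - 123/20) + 68 = -40243/20 + 68 = -38883/20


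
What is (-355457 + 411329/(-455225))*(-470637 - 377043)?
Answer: 27433183723772544/91045 ≈ 3.0131e+11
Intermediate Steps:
(-355457 + 411329/(-455225))*(-470637 - 377043) = (-355457 + 411329*(-1/455225))*(-847680) = (-355457 - 411329/455225)*(-847680) = -161813324154/455225*(-847680) = 27433183723772544/91045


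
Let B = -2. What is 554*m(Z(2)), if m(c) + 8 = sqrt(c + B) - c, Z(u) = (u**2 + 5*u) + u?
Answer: -13296 + 554*sqrt(14) ≈ -11223.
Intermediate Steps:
Z(u) = u**2 + 6*u
m(c) = -8 + sqrt(-2 + c) - c (m(c) = -8 + (sqrt(c - 2) - c) = -8 + (sqrt(-2 + c) - c) = -8 + sqrt(-2 + c) - c)
554*m(Z(2)) = 554*(-8 + sqrt(-2 + 2*(6 + 2)) - 2*(6 + 2)) = 554*(-8 + sqrt(-2 + 2*8) - 2*8) = 554*(-8 + sqrt(-2 + 16) - 1*16) = 554*(-8 + sqrt(14) - 16) = 554*(-24 + sqrt(14)) = -13296 + 554*sqrt(14)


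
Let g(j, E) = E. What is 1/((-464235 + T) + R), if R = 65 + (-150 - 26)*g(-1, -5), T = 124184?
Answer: -1/339106 ≈ -2.9489e-6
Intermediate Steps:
R = 945 (R = 65 + (-150 - 26)*(-5) = 65 - 176*(-5) = 65 + 880 = 945)
1/((-464235 + T) + R) = 1/((-464235 + 124184) + 945) = 1/(-340051 + 945) = 1/(-339106) = -1/339106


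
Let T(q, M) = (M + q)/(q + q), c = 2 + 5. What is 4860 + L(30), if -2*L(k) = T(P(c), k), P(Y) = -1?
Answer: 19469/4 ≈ 4867.3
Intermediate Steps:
c = 7
T(q, M) = (M + q)/(2*q) (T(q, M) = (M + q)/((2*q)) = (M + q)*(1/(2*q)) = (M + q)/(2*q))
L(k) = -¼ + k/4 (L(k) = -(k - 1)/(4*(-1)) = -(-1)*(-1 + k)/4 = -(½ - k/2)/2 = -¼ + k/4)
4860 + L(30) = 4860 + (-¼ + (¼)*30) = 4860 + (-¼ + 15/2) = 4860 + 29/4 = 19469/4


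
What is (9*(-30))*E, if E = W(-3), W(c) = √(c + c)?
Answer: -270*I*√6 ≈ -661.36*I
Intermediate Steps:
W(c) = √2*√c (W(c) = √(2*c) = √2*√c)
E = I*√6 (E = √2*√(-3) = √2*(I*√3) = I*√6 ≈ 2.4495*I)
(9*(-30))*E = (9*(-30))*(I*√6) = -270*I*√6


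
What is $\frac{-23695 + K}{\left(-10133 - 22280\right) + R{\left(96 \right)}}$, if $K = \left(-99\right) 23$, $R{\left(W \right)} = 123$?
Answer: $\frac{12986}{16145} \approx 0.80434$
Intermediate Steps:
$K = -2277$
$\frac{-23695 + K}{\left(-10133 - 22280\right) + R{\left(96 \right)}} = \frac{-23695 - 2277}{\left(-10133 - 22280\right) + 123} = - \frac{25972}{\left(-10133 - 22280\right) + 123} = - \frac{25972}{-32413 + 123} = - \frac{25972}{-32290} = \left(-25972\right) \left(- \frac{1}{32290}\right) = \frac{12986}{16145}$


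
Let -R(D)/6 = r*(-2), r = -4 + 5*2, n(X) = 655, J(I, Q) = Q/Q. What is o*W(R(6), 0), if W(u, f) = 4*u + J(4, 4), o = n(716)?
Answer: 189295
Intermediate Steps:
J(I, Q) = 1
r = 6 (r = -4 + 10 = 6)
R(D) = 72 (R(D) = -36*(-2) = -6*(-12) = 72)
o = 655
W(u, f) = 1 + 4*u (W(u, f) = 4*u + 1 = 1 + 4*u)
o*W(R(6), 0) = 655*(1 + 4*72) = 655*(1 + 288) = 655*289 = 189295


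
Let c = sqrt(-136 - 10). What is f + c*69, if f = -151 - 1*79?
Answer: -230 + 69*I*sqrt(146) ≈ -230.0 + 833.73*I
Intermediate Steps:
f = -230 (f = -151 - 79 = -230)
c = I*sqrt(146) (c = sqrt(-146) = I*sqrt(146) ≈ 12.083*I)
f + c*69 = -230 + (I*sqrt(146))*69 = -230 + 69*I*sqrt(146)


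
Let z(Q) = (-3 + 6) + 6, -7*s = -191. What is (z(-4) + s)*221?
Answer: 56134/7 ≈ 8019.1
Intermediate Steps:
s = 191/7 (s = -⅐*(-191) = 191/7 ≈ 27.286)
z(Q) = 9 (z(Q) = 3 + 6 = 9)
(z(-4) + s)*221 = (9 + 191/7)*221 = (254/7)*221 = 56134/7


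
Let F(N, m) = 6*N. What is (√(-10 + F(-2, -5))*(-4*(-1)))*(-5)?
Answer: -20*I*√22 ≈ -93.808*I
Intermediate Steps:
(√(-10 + F(-2, -5))*(-4*(-1)))*(-5) = (√(-10 + 6*(-2))*(-4*(-1)))*(-5) = (√(-10 - 12)*4)*(-5) = (√(-22)*4)*(-5) = ((I*√22)*4)*(-5) = (4*I*√22)*(-5) = -20*I*√22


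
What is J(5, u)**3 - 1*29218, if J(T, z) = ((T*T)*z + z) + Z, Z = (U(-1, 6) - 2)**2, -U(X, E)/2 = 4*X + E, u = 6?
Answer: 7048670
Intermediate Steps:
U(X, E) = -8*X - 2*E (U(X, E) = -2*(4*X + E) = -2*(E + 4*X) = -8*X - 2*E)
Z = 36 (Z = ((-8*(-1) - 2*6) - 2)**2 = ((8 - 12) - 2)**2 = (-4 - 2)**2 = (-6)**2 = 36)
J(T, z) = 36 + z + z*T**2 (J(T, z) = ((T*T)*z + z) + 36 = (T**2*z + z) + 36 = (z*T**2 + z) + 36 = (z + z*T**2) + 36 = 36 + z + z*T**2)
J(5, u)**3 - 1*29218 = (36 + 6 + 6*5**2)**3 - 1*29218 = (36 + 6 + 6*25)**3 - 29218 = (36 + 6 + 150)**3 - 29218 = 192**3 - 29218 = 7077888 - 29218 = 7048670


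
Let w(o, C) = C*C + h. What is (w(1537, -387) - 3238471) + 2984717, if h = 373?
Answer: -103612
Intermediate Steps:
w(o, C) = 373 + C**2 (w(o, C) = C*C + 373 = C**2 + 373 = 373 + C**2)
(w(1537, -387) - 3238471) + 2984717 = ((373 + (-387)**2) - 3238471) + 2984717 = ((373 + 149769) - 3238471) + 2984717 = (150142 - 3238471) + 2984717 = -3088329 + 2984717 = -103612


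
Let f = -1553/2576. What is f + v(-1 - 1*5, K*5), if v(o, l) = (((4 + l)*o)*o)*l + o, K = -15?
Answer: 493802191/2576 ≈ 1.9169e+5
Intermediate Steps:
v(o, l) = o + l*o**2*(4 + l) (v(o, l) = ((o*(4 + l))*o)*l + o = (o**2*(4 + l))*l + o = l*o**2*(4 + l) + o = o + l*o**2*(4 + l))
f = -1553/2576 (f = -1553*1/2576 = -1553/2576 ≈ -0.60287)
f + v(-1 - 1*5, K*5) = -1553/2576 + (-1 - 1*5)*(1 + (-1 - 1*5)*(-15*5)**2 + 4*(-15*5)*(-1 - 1*5)) = -1553/2576 + (-1 - 5)*(1 + (-1 - 5)*(-75)**2 + 4*(-75)*(-1 - 5)) = -1553/2576 - 6*(1 - 6*5625 + 4*(-75)*(-6)) = -1553/2576 - 6*(1 - 33750 + 1800) = -1553/2576 - 6*(-31949) = -1553/2576 + 191694 = 493802191/2576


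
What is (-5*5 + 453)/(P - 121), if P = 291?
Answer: 214/85 ≈ 2.5176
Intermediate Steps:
(-5*5 + 453)/(P - 121) = (-5*5 + 453)/(291 - 121) = (-25 + 453)/170 = 428*(1/170) = 214/85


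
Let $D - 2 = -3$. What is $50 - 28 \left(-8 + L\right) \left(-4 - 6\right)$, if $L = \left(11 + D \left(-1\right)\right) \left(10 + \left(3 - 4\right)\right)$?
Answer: $28050$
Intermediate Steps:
$D = -1$ ($D = 2 - 3 = -1$)
$L = 108$ ($L = \left(11 - -1\right) \left(10 + \left(3 - 4\right)\right) = \left(11 + 1\right) \left(10 - 1\right) = 12 \cdot 9 = 108$)
$50 - 28 \left(-8 + L\right) \left(-4 - 6\right) = 50 - 28 \left(-8 + 108\right) \left(-4 - 6\right) = 50 - 28 \cdot 100 \left(-10\right) = 50 - -28000 = 50 + 28000 = 28050$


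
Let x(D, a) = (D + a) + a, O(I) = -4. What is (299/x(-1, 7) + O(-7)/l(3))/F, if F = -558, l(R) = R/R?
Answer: -19/558 ≈ -0.034050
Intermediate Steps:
l(R) = 1
x(D, a) = D + 2*a
(299/x(-1, 7) + O(-7)/l(3))/F = (299/(-1 + 2*7) - 4/1)/(-558) = (299/(-1 + 14) - 4*1)*(-1/558) = (299/13 - 4)*(-1/558) = (299*(1/13) - 4)*(-1/558) = (23 - 4)*(-1/558) = 19*(-1/558) = -19/558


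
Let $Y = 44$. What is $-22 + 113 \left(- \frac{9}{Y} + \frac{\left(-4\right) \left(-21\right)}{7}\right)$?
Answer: $\frac{57679}{44} \approx 1310.9$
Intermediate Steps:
$-22 + 113 \left(- \frac{9}{Y} + \frac{\left(-4\right) \left(-21\right)}{7}\right) = -22 + 113 \left(- \frac{9}{44} + \frac{\left(-4\right) \left(-21\right)}{7}\right) = -22 + 113 \left(\left(-9\right) \frac{1}{44} + 84 \cdot \frac{1}{7}\right) = -22 + 113 \left(- \frac{9}{44} + 12\right) = -22 + 113 \cdot \frac{519}{44} = -22 + \frac{58647}{44} = \frac{57679}{44}$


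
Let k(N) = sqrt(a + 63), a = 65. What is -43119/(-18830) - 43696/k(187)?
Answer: 43119/18830 - 2731*sqrt(2) ≈ -3859.9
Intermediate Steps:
k(N) = 8*sqrt(2) (k(N) = sqrt(65 + 63) = sqrt(128) = 8*sqrt(2))
-43119/(-18830) - 43696/k(187) = -43119/(-18830) - 43696*sqrt(2)/16 = -43119*(-1/18830) - 2731*sqrt(2) = 43119/18830 - 2731*sqrt(2)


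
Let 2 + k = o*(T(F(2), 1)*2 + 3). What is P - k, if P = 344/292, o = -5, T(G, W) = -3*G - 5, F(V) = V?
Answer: -6703/73 ≈ -91.822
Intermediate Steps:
T(G, W) = -5 - 3*G
P = 86/73 (P = 344*(1/292) = 86/73 ≈ 1.1781)
k = 93 (k = -2 - 5*((-5 - 3*2)*2 + 3) = -2 - 5*((-5 - 6)*2 + 3) = -2 - 5*(-11*2 + 3) = -2 - 5*(-22 + 3) = -2 - 5*(-19) = -2 + 95 = 93)
P - k = 86/73 - 1*93 = 86/73 - 93 = -6703/73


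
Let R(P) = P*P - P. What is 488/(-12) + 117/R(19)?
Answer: -4597/114 ≈ -40.325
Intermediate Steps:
R(P) = P**2 - P
488/(-12) + 117/R(19) = 488/(-12) + 117/((19*(-1 + 19))) = 488*(-1/12) + 117/((19*18)) = -122/3 + 117/342 = -122/3 + 117*(1/342) = -122/3 + 13/38 = -4597/114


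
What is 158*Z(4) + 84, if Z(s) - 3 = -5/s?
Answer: 721/2 ≈ 360.50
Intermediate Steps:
Z(s) = 3 - 5/s
158*Z(4) + 84 = 158*(3 - 5/4) + 84 = 158*(7/4) + 84 = 553/2 + 84 = 721/2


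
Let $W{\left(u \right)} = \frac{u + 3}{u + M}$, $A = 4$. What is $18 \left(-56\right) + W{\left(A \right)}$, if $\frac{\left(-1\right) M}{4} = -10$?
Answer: $- \frac{44345}{44} \approx -1007.8$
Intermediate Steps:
$M = 40$ ($M = \left(-4\right) \left(-10\right) = 40$)
$W{\left(u \right)} = \frac{3 + u}{40 + u}$ ($W{\left(u \right)} = \frac{u + 3}{u + 40} = \frac{3 + u}{40 + u}$)
$18 \left(-56\right) + W{\left(A \right)} = 18 \left(-56\right) + \frac{3 + 4}{40 + 4} = -1008 + \frac{1}{44} \cdot 7 = -1008 + \frac{7}{44} = - \frac{44345}{44}$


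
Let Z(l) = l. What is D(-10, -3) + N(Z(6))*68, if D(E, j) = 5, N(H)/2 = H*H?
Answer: 4901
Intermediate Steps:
N(H) = 2*H² (N(H) = 2*(H*H) = 2*H²)
D(-10, -3) + N(Z(6))*68 = 5 + (2*6²)*68 = 5 + (2*36)*68 = 5 + 72*68 = 5 + 4896 = 4901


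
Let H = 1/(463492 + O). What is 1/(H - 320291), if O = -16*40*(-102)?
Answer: -528772/169360912651 ≈ -3.1222e-6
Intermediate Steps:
O = 65280 (O = -640*(-102) = 65280)
H = 1/528772 (H = 1/(463492 + 65280) = 1/528772 ≈ 1.8912e-6)
1/(H - 320291) = 1/(1/528772 - 320291) = 1/(-169360912651/528772) = -528772/169360912651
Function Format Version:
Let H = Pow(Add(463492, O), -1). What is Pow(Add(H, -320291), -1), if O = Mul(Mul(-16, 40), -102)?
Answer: Rational(-528772, 169360912651) ≈ -3.1222e-6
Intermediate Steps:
O = 65280 (O = Mul(-640, -102) = 65280)
H = Rational(1, 528772) (H = Pow(Add(463492, 65280), -1) = Pow(528772, -1) = Rational(1, 528772) ≈ 1.8912e-6)
Pow(Add(H, -320291), -1) = Pow(Add(Rational(1, 528772), -320291), -1) = Pow(Rational(-169360912651, 528772), -1) = Rational(-528772, 169360912651)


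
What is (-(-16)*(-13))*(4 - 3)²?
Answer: -208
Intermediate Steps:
(-(-16)*(-13))*(4 - 3)² = -16*13*1² = -208*1 = -208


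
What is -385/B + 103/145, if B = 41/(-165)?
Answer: 9215348/5945 ≈ 1550.1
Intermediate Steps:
B = -41/165 (B = 41*(-1/165) = -41/165 ≈ -0.24848)
-385/B + 103/145 = -385/(-41/165) + 103/145 = -385*(-165/41) + 103*(1/145) = 63525/41 + 103/145 = 9215348/5945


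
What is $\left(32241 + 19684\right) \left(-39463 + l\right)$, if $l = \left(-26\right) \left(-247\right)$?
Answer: $-1715653925$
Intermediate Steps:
$l = 6422$
$\left(32241 + 19684\right) \left(-39463 + l\right) = \left(32241 + 19684\right) \left(-39463 + 6422\right) = 51925 \left(-33041\right) = -1715653925$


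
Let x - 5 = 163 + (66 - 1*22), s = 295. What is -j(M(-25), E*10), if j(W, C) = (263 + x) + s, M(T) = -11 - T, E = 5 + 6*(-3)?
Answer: -770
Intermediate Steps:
x = 212 (x = 5 + (163 + (66 - 1*22)) = 5 + (163 + (66 - 22)) = 5 + (163 + 44) = 5 + 207 = 212)
E = -13 (E = 5 - 18 = -13)
j(W, C) = 770 (j(W, C) = (263 + 212) + 295 = 475 + 295 = 770)
-j(M(-25), E*10) = -1*770 = -770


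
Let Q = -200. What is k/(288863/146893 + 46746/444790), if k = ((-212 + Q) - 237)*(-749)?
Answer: 269153866107665/1147034186 ≈ 2.3465e+5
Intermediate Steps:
k = 486101 (k = ((-212 - 200) - 237)*(-749) = (-412 - 237)*(-749) = -649*(-749) = 486101)
k/(288863/146893 + 46746/444790) = 486101/(288863/146893 + 46746/444790) = 486101/(288863*(1/146893) + 46746*(1/444790)) = 486101/(288863/146893 + 23373/222395) = 486101/(67675016974/32668268735) = 486101*(32668268735/67675016974) = 269153866107665/1147034186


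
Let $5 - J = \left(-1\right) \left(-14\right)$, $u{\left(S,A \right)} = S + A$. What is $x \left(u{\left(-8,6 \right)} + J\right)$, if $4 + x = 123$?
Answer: $-1309$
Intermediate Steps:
$x = 119$ ($x = -4 + 123 = 119$)
$u{\left(S,A \right)} = A + S$
$J = -9$ ($J = 5 - \left(-1\right) \left(-14\right) = 5 - 14 = -9$)
$x \left(u{\left(-8,6 \right)} + J\right) = 119 \left(\left(6 - 8\right) - 9\right) = 119 \left(-2 - 9\right) = 119 \left(-11\right) = -1309$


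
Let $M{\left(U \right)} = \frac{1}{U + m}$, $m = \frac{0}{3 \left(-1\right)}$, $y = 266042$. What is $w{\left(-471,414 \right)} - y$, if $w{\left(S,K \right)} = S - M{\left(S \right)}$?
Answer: $- \frac{125527622}{471} \approx -2.6651 \cdot 10^{5}$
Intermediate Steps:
$m = 0$ ($m = \frac{0}{-3} = 0 \left(- \frac{1}{3}\right) = 0$)
$M{\left(U \right)} = \frac{1}{U}$ ($M{\left(U \right)} = \frac{1}{U + 0} = \frac{1}{U}$)
$w{\left(S,K \right)} = S - \frac{1}{S}$
$w{\left(-471,414 \right)} - y = \left(-471 - \frac{1}{-471}\right) - 266042 = \left(-471 - - \frac{1}{471}\right) - 266042 = \left(-471 + \frac{1}{471}\right) - 266042 = - \frac{221840}{471} - 266042 = - \frac{125527622}{471}$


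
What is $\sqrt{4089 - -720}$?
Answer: $\sqrt{4809} \approx 69.347$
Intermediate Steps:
$\sqrt{4089 - -720} = \sqrt{4089 + 720} = \sqrt{4809}$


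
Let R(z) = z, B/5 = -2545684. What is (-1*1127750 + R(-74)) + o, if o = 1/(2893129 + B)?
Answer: -11092477236785/9835291 ≈ -1.1278e+6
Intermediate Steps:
B = -12728420 (B = 5*(-2545684) = -12728420)
o = -1/9835291 (o = 1/(2893129 - 12728420) = 1/(-9835291) = -1/9835291 ≈ -1.0167e-7)
(-1*1127750 + R(-74)) + o = (-1*1127750 - 74) - 1/9835291 = (-1127750 - 74) - 1/9835291 = -1127824 - 1/9835291 = -11092477236785/9835291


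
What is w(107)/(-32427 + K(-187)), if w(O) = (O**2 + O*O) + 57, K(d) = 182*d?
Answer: -22955/66461 ≈ -0.34539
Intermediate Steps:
w(O) = 57 + 2*O**2 (w(O) = (O**2 + O**2) + 57 = 2*O**2 + 57 = 57 + 2*O**2)
w(107)/(-32427 + K(-187)) = (57 + 2*107**2)/(-32427 + 182*(-187)) = (57 + 2*11449)/(-32427 - 34034) = (57 + 22898)/(-66461) = 22955*(-1/66461) = -22955/66461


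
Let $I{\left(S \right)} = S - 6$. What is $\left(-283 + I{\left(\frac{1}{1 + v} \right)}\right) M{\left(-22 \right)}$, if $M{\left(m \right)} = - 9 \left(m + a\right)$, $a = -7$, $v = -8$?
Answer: $- \frac{528264}{7} \approx -75466.0$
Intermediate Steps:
$I{\left(S \right)} = -6 + S$
$M{\left(m \right)} = 63 - 9 m$ ($M{\left(m \right)} = - 9 \left(m - 7\right) = - 9 \left(-7 + m\right) = 63 - 9 m$)
$\left(-283 + I{\left(\frac{1}{1 + v} \right)}\right) M{\left(-22 \right)} = \left(-283 - \left(6 - \frac{1}{1 - 8}\right)\right) \left(63 - -198\right) = \left(-283 - \left(6 - \frac{1}{-7}\right)\right) \left(63 + 198\right) = \left(-283 - \frac{43}{7}\right) 261 = \left(- \frac{2024}{7}\right) 261 = - \frac{528264}{7}$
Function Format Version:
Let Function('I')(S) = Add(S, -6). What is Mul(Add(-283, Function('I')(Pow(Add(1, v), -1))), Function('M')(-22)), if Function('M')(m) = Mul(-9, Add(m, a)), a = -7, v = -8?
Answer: Rational(-528264, 7) ≈ -75466.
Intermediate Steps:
Function('I')(S) = Add(-6, S)
Function('M')(m) = Add(63, Mul(-9, m)) (Function('M')(m) = Mul(-9, Add(m, -7)) = Mul(-9, Add(-7, m)) = Add(63, Mul(-9, m)))
Mul(Add(-283, Function('I')(Pow(Add(1, v), -1))), Function('M')(-22)) = Mul(Add(-283, Add(-6, Pow(Add(1, -8), -1))), Add(63, Mul(-9, -22))) = Mul(Add(-283, Add(-6, Pow(-7, -1))), Add(63, 198)) = Mul(Add(-283, Add(-6, Rational(-1, 7))), 261) = Mul(Add(-283, Rational(-43, 7)), 261) = Mul(Rational(-2024, 7), 261) = Rational(-528264, 7)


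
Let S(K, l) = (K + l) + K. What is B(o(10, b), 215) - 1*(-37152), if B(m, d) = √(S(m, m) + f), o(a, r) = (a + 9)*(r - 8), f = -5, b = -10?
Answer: 37152 + I*√1031 ≈ 37152.0 + 32.109*I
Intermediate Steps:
o(a, r) = (-8 + r)*(9 + a) (o(a, r) = (9 + a)*(-8 + r) = (-8 + r)*(9 + a))
S(K, l) = l + 2*K
B(m, d) = √(-5 + 3*m) (B(m, d) = √((m + 2*m) - 5) = √(3*m - 5) = √(-5 + 3*m))
B(o(10, b), 215) - 1*(-37152) = √(-5 + 3*(-72 - 8*10 + 9*(-10) + 10*(-10))) - 1*(-37152) = √(-5 + 3*(-72 - 80 - 90 - 100)) + 37152 = √(-5 + 3*(-342)) + 37152 = √(-5 - 1026) + 37152 = √(-1031) + 37152 = I*√1031 + 37152 = 37152 + I*√1031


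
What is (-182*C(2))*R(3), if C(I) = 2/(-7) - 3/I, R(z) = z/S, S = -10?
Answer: -195/2 ≈ -97.500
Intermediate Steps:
R(z) = -z/10 (R(z) = z/(-10) = z*(-⅒) = -z/10)
C(I) = -2/7 - 3/I (C(I) = 2*(-⅐) - 3/I = -2/7 - 3/I)
(-182*C(2))*R(3) = (-182*(-2/7 - 3/2))*(-⅒*3) = -182*(-2/7 - 3*½)*(-3/10) = -182*(-2/7 - 3/2)*(-3/10) = -182*(-25/14)*(-3/10) = 325*(-3/10) = -195/2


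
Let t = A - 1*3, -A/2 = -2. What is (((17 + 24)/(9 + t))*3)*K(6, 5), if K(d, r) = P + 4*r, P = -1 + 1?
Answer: 246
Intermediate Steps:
A = 4 (A = -2*(-2) = 4)
P = 0
t = 1 (t = 4 - 1*3 = 4 - 3 = 1)
K(d, r) = 4*r (K(d, r) = 0 + 4*r = 4*r)
(((17 + 24)/(9 + t))*3)*K(6, 5) = (((17 + 24)/(9 + 1))*3)*(4*5) = ((41/10)*3)*20 = (123/10)*20 = 246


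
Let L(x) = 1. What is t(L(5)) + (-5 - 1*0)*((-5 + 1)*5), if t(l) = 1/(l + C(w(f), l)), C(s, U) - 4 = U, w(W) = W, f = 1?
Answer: 601/6 ≈ 100.17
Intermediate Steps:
C(s, U) = 4 + U
t(l) = 1/(4 + 2*l) (t(l) = 1/(l + (4 + l)) = 1/(4 + 2*l))
t(L(5)) + (-5 - 1*0)*((-5 + 1)*5) = 1/(2*(2 + 1)) + (-5 - 1*0)*((-5 + 1)*5) = (1/2)/3 + (-5 + 0)*(-4*5) = (1/2)*(1/3) - 5*(-20) = 1/6 + 100 = 601/6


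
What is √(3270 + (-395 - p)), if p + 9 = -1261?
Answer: √4145 ≈ 64.382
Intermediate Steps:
p = -1270 (p = -9 - 1261 = -1270)
√(3270 + (-395 - p)) = √(3270 + (-395 - 1*(-1270))) = √(3270 + (-395 + 1270)) = √(3270 + 875) = √4145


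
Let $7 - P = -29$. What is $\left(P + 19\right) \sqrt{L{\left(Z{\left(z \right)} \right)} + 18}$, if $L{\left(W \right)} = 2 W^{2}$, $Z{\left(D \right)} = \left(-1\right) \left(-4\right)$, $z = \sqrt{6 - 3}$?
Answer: $275 \sqrt{2} \approx 388.91$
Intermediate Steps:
$P = 36$ ($P = 7 - -29 = 7 + 29 = 36$)
$z = \sqrt{3} \approx 1.732$
$Z{\left(D \right)} = 4$
$\left(P + 19\right) \sqrt{L{\left(Z{\left(z \right)} \right)} + 18} = \left(36 + 19\right) \sqrt{2 \cdot 4^{2} + 18} = 55 \sqrt{2 \cdot 16 + 18} = 55 \sqrt{32 + 18} = 55 \sqrt{50} = 55 \cdot 5 \sqrt{2} = 275 \sqrt{2}$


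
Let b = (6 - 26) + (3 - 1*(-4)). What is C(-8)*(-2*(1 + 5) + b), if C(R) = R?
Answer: 200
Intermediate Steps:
b = -13 (b = -20 + (3 + 4) = -20 + 7 = -13)
C(-8)*(-2*(1 + 5) + b) = -8*(-2*(1 + 5) - 13) = -8*(-2*6 - 13) = -8*(-12 - 13) = -8*(-25) = 200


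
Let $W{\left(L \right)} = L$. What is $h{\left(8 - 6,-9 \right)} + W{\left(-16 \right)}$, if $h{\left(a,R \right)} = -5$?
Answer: $-21$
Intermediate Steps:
$h{\left(8 - 6,-9 \right)} + W{\left(-16 \right)} = -5 - 16 = -21$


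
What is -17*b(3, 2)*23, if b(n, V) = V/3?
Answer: -782/3 ≈ -260.67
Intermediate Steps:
b(n, V) = V/3 (b(n, V) = V*(⅓) = V/3)
-17*b(3, 2)*23 = -17*(⅓)*2*23 = -34*23/3 = -17*46/3 = -782/3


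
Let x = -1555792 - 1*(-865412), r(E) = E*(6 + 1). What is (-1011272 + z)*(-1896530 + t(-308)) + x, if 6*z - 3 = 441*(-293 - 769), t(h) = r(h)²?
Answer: -2997621392651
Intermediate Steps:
r(E) = 7*E (r(E) = E*7 = 7*E)
t(h) = 49*h² (t(h) = (7*h)² = 49*h²)
z = -156113/2 (z = ½ + (441*(-293 - 769))/6 = ½ + (441*(-1062))/6 = ½ + (⅙)*(-468342) = ½ - 78057 = -156113/2 ≈ -78057.)
x = -690380 (x = -1555792 + 865412 = -690380)
(-1011272 + z)*(-1896530 + t(-308)) + x = (-1011272 - 156113/2)*(-1896530 + 49*(-308)²) - 690380 = -2178657*(-1896530 + 49*94864)/2 - 690380 = -2178657*(-1896530 + 4648336)/2 - 690380 = -2178657/2*2751806 - 690380 = -2997620702271 - 690380 = -2997621392651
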